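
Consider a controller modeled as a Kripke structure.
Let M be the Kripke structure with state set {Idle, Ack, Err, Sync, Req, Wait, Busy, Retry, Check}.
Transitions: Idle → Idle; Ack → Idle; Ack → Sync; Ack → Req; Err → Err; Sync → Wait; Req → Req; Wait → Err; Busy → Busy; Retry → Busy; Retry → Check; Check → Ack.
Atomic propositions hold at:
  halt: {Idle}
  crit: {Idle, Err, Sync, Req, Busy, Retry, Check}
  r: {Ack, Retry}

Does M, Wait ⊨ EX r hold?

Sat(EX r) = {s : some successor in {Ack, Retry}} = {Check}
Wait ∉ Sat(EX r) = {Check}, so the formula does not hold at Wait.

No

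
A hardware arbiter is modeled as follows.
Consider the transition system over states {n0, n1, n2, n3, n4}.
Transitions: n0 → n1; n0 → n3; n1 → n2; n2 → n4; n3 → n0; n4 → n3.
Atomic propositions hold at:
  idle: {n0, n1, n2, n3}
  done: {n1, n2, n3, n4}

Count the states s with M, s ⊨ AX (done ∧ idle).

Sat(done ∧ idle) = {n1, n2, n3}
Sat(AX (done ∧ idle)) = {s : every successor in {n1, n2, n3}} = {n0, n1, n4}
|Sat(AX (done ∧ idle))| = |{n0, n1, n4}| = 3.

3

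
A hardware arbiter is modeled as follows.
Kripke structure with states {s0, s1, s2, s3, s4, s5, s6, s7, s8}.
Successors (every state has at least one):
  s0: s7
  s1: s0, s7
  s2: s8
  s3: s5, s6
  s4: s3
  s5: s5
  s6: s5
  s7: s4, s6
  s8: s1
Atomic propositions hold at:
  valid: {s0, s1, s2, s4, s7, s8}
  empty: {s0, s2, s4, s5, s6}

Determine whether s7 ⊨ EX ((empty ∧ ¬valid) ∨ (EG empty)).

Sat(¬valid) = {s3, s5, s6}
Sat(empty ∧ ¬valid) = {s5, s6}
EG empty: greatest fixpoint, start Z0 = {s0, s2, s4, s5, s6}, keep only states in Sat with some successor in Z. Z1 = {s5, s6}; fixed.
Sat(EG empty) = {s5, s6}
Sat((empty ∧ ¬valid) ∨ (EG empty)) = {s5, s6}
Sat(EX ((empty ∧ ¬valid) ∨ (EG empty))) = {s : some successor in {s5, s6}} = {s3, s5, s6, s7}
s7 ∈ Sat(EX ((empty ∧ ¬valid) ∨ (EG empty))) = {s3, s5, s6, s7}, so the formula holds at s7.

Yes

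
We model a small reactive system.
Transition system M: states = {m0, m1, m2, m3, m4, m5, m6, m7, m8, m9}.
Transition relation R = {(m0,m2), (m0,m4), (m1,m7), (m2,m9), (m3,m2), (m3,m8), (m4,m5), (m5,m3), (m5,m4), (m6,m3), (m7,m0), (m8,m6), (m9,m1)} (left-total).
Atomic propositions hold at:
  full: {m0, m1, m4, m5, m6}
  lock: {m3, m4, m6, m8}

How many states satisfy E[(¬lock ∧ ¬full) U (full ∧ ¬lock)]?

6

Sat(¬lock) = {m0, m1, m2, m5, m7, m9}
Sat(¬full) = {m2, m3, m7, m8, m9}
Sat(¬lock ∧ ¬full) = {m2, m7, m9}
Sat(full ∧ ¬lock) = {m0, m1, m5}
E[(¬lock ∧ ¬full) U (full ∧ ¬lock)]: least fixpoint, start Z0 = Sat((full ∧ ¬lock)) = {m0, m1, m5}, add states in Sat(¬lock ∧ ¬full) with some successor in Z. Z1 = {m0, m1, m5, m7, m9}; Z2 = {m0, m1, m2, m5, m7, m9}; fixed.
Sat(E[(¬lock ∧ ¬full) U (full ∧ ¬lock)]) = {m0, m1, m2, m5, m7, m9}
|Sat(E[(¬lock ∧ ¬full) U (full ∧ ¬lock)])| = |{m0, m1, m2, m5, m7, m9}| = 6.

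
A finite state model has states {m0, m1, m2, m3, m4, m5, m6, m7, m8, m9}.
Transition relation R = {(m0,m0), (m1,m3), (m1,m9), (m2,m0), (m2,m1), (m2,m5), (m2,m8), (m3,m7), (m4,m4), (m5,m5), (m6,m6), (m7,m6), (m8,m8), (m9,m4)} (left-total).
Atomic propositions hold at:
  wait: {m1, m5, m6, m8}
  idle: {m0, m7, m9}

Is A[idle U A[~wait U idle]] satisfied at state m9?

Sat(~wait) = {m0, m2, m3, m4, m7, m9}
A[~wait U idle]: least fixpoint, start Z0 = Sat(idle) = {m0, m7, m9}, add states in Sat(~wait) with every successor in Z. Z1 = {m0, m3, m7, m9}; fixed.
Sat(A[~wait U idle]) = {m0, m3, m7, m9}
A[idle U A[~wait U idle]]: least fixpoint, start Z0 = Sat(A[~wait U idle]) = {m0, m3, m7, m9}, add states in Sat(idle) with every successor in Z. Already a fixed point.
Sat(A[idle U A[~wait U idle]]) = {m0, m3, m7, m9}
m9 ∈ Sat(A[idle U A[~wait U idle]]) = {m0, m3, m7, m9}, so the formula holds at m9.

Yes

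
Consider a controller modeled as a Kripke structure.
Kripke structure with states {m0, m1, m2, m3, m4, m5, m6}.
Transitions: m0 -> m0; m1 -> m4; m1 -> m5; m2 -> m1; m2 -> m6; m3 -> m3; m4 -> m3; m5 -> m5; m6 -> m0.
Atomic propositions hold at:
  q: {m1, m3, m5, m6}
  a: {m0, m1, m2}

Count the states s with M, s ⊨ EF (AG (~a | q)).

Sat(~a) = {m3, m4, m5, m6}
Sat(~a | q) = {m1, m3, m4, m5, m6}
AG (~a | q): greatest fixpoint, start Z0 = {m1, m3, m4, m5, m6}, keep only states in Sat with every successor in Z. Z1 = {m1, m3, m4, m5}; fixed.
Sat(AG (~a | q)) = {m1, m3, m4, m5}
EF (AG (~a | q)): least fixpoint, start Z0 = {m1, m3, m4, m5}, add states with some successor in Z. Z1 = {m1, m2, m3, m4, m5}; fixed.
Sat(EF (AG (~a | q))) = {m1, m2, m3, m4, m5}
|Sat(EF (AG (~a | q)))| = |{m1, m2, m3, m4, m5}| = 5.

5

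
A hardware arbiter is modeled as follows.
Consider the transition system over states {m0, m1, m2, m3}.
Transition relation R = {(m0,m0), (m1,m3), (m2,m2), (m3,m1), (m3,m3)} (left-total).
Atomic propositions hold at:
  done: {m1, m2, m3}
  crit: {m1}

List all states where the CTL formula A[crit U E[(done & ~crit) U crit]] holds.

Sat(~crit) = {m0, m2, m3}
Sat(done & ~crit) = {m2, m3}
E[(done & ~crit) U crit]: least fixpoint, start Z0 = Sat(crit) = {m1}, add states in Sat(done & ~crit) with some successor in Z. Z1 = {m1, m3}; fixed.
Sat(E[(done & ~crit) U crit]) = {m1, m3}
A[crit U E[(done & ~crit) U crit]]: least fixpoint, start Z0 = Sat(E[(done & ~crit) U crit]) = {m1, m3}, add states in Sat(crit) with every successor in Z. Already a fixed point.
Sat(A[crit U E[(done & ~crit) U crit]]) = {m1, m3}

{m1, m3}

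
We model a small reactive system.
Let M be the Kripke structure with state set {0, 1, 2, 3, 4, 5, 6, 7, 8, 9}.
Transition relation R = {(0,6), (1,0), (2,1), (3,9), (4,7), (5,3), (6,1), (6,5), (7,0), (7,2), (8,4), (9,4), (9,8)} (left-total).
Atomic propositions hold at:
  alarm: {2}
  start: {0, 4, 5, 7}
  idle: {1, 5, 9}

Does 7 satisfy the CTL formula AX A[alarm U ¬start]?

No

Sat(¬start) = {1, 2, 3, 6, 8, 9}
A[alarm U ¬start]: least fixpoint, start Z0 = Sat(¬start) = {1, 2, 3, 6, 8, 9}, add states in Sat(alarm) with every successor in Z. Already a fixed point.
Sat(A[alarm U ¬start]) = {1, 2, 3, 6, 8, 9}
Sat(AX A[alarm U ¬start]) = {s : every successor in {1, 2, 3, 6, 8, 9}} = {0, 2, 3, 5}
7 ∉ Sat(AX A[alarm U ¬start]) = {0, 2, 3, 5}, so the formula does not hold at 7.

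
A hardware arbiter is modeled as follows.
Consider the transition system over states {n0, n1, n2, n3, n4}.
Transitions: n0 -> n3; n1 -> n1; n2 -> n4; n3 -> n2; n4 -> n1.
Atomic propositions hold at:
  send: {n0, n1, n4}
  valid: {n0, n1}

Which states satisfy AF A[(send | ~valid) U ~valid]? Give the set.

Sat(~valid) = {n2, n3, n4}
Sat(send | ~valid) = {n0, n1, n2, n3, n4}
A[(send | ~valid) U ~valid]: least fixpoint, start Z0 = Sat(~valid) = {n2, n3, n4}, add states in Sat(send | ~valid) with every successor in Z. Z1 = {n0, n2, n3, n4}; fixed.
Sat(A[(send | ~valid) U ~valid]) = {n0, n2, n3, n4}
AF A[(send | ~valid) U ~valid]: least fixpoint, start Z0 = {n0, n2, n3, n4}, add states with every successor in Z. Already a fixed point.
Sat(AF A[(send | ~valid) U ~valid]) = {n0, n2, n3, n4}

{n0, n2, n3, n4}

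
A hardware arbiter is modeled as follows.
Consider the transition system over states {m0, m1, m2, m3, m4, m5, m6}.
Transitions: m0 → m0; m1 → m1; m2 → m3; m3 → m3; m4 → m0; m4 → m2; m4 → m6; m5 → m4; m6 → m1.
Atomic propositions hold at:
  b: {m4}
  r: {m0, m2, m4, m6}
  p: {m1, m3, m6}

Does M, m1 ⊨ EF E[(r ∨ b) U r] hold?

Sat(r ∨ b) = {m0, m2, m4, m6}
E[(r ∨ b) U r]: least fixpoint, start Z0 = Sat(r) = {m0, m2, m4, m6}, add states in Sat(r ∨ b) with some successor in Z. Already a fixed point.
Sat(E[(r ∨ b) U r]) = {m0, m2, m4, m6}
EF E[(r ∨ b) U r]: least fixpoint, start Z0 = {m0, m2, m4, m6}, add states with some successor in Z. Z1 = {m0, m2, m4, m5, m6}; fixed.
Sat(EF E[(r ∨ b) U r]) = {m0, m2, m4, m5, m6}
m1 ∉ Sat(EF E[(r ∨ b) U r]) = {m0, m2, m4, m5, m6}, so the formula does not hold at m1.

No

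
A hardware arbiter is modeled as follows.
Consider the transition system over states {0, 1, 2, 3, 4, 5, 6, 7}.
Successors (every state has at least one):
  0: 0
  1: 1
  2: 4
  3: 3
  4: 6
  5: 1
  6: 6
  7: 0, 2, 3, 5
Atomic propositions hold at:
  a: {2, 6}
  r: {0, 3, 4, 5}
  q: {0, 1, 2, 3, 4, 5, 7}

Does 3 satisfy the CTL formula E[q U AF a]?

AF a: least fixpoint, start Z0 = {2, 6}, add states with every successor in Z. Z1 = {2, 4, 6}; fixed.
Sat(AF a) = {2, 4, 6}
E[q U AF a]: least fixpoint, start Z0 = Sat(AF a) = {2, 4, 6}, add states in Sat(q) with some successor in Z. Z1 = {2, 4, 6, 7}; fixed.
Sat(E[q U AF a]) = {2, 4, 6, 7}
3 ∉ Sat(E[q U AF a]) = {2, 4, 6, 7}, so the formula does not hold at 3.

No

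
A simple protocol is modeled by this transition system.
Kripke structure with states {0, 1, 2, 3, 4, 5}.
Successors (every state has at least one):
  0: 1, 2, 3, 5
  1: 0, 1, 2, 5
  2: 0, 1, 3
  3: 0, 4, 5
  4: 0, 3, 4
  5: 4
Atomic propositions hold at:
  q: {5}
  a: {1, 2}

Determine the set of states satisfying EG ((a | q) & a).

Sat(a | q) = {1, 2, 5}
Sat((a | q) & a) = {1, 2}
EG ((a | q) & a): greatest fixpoint, start Z0 = {1, 2}, keep only states in Sat with some successor in Z. Already a fixed point.
Sat(EG ((a | q) & a)) = {1, 2}

{1, 2}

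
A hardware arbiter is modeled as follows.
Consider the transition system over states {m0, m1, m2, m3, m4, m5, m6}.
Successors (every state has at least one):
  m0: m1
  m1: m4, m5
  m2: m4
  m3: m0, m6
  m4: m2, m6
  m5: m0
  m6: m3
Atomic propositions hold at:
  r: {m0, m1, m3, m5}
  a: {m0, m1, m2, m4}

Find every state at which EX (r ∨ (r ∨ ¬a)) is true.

Sat(¬a) = {m3, m5, m6}
Sat(r ∨ ¬a) = {m0, m1, m3, m5, m6}
Sat(r ∨ (r ∨ ¬a)) = {m0, m1, m3, m5, m6}
Sat(EX (r ∨ (r ∨ ¬a))) = {s : some successor in {m0, m1, m3, m5, m6}} = {m0, m1, m3, m4, m5, m6}

{m0, m1, m3, m4, m5, m6}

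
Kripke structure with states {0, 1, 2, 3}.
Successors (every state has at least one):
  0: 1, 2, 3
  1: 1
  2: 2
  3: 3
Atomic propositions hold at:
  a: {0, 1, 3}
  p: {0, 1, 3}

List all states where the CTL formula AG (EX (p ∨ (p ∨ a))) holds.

Sat(p ∨ a) = {0, 1, 3}
Sat(p ∨ (p ∨ a)) = {0, 1, 3}
Sat(EX (p ∨ (p ∨ a))) = {s : some successor in {0, 1, 3}} = {0, 1, 3}
AG (EX (p ∨ (p ∨ a))): greatest fixpoint, start Z0 = {0, 1, 3}, keep only states in Sat with every successor in Z. Z1 = {1, 3}; fixed.
Sat(AG (EX (p ∨ (p ∨ a)))) = {1, 3}

{1, 3}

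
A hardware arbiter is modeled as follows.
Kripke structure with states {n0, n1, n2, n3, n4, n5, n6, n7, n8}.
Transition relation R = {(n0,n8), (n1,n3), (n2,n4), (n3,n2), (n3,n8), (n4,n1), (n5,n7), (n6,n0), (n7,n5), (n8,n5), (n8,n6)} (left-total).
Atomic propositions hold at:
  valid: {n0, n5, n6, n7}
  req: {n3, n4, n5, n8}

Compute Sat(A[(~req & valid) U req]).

Sat(~req) = {n0, n1, n2, n6, n7}
Sat(~req & valid) = {n0, n6, n7}
A[(~req & valid) U req]: least fixpoint, start Z0 = Sat(req) = {n3, n4, n5, n8}, add states in Sat(~req & valid) with every successor in Z. Z1 = {n0, n3, n4, n5, n7, n8}; Z2 = {n0, n3, n4, n5, n6, n7, n8}; fixed.
Sat(A[(~req & valid) U req]) = {n0, n3, n4, n5, n6, n7, n8}

{n0, n3, n4, n5, n6, n7, n8}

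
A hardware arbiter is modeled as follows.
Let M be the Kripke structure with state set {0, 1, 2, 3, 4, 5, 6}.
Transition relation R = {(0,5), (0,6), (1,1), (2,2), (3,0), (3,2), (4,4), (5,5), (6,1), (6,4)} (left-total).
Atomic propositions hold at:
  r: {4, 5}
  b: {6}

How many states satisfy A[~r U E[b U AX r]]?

Sat(~r) = {0, 1, 2, 3, 6}
Sat(AX r) = {s : every successor in {4, 5}} = {4, 5}
E[b U AX r]: least fixpoint, start Z0 = Sat(AX r) = {4, 5}, add states in Sat(b) with some successor in Z. Z1 = {4, 5, 6}; fixed.
Sat(E[b U AX r]) = {4, 5, 6}
A[~r U E[b U AX r]]: least fixpoint, start Z0 = Sat(E[b U AX r]) = {4, 5, 6}, add states in Sat(~r) with every successor in Z. Z1 = {0, 4, 5, 6}; fixed.
Sat(A[~r U E[b U AX r]]) = {0, 4, 5, 6}
|Sat(A[~r U E[b U AX r]])| = |{0, 4, 5, 6}| = 4.

4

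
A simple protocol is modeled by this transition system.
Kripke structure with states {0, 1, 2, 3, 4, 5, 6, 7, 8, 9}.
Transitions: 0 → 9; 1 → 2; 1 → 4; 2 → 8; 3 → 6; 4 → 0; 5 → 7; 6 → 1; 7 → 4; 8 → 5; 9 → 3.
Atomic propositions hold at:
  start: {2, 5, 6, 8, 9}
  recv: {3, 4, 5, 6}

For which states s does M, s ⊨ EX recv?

{1, 3, 7, 8, 9}

Sat(EX recv) = {s : some successor in {3, 4, 5, 6}} = {1, 3, 7, 8, 9}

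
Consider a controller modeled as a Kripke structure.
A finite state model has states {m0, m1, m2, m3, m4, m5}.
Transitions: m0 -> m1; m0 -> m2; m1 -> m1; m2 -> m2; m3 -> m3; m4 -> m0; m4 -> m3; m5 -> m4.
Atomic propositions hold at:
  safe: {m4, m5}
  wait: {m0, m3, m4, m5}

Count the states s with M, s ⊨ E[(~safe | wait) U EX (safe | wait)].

3

Sat(~safe) = {m0, m1, m2, m3}
Sat(~safe | wait) = {m0, m1, m2, m3, m4, m5}
Sat(safe | wait) = {m0, m3, m4, m5}
Sat(EX (safe | wait)) = {s : some successor in {m0, m3, m4, m5}} = {m3, m4, m5}
E[(~safe | wait) U EX (safe | wait)]: least fixpoint, start Z0 = Sat(EX (safe | wait)) = {m3, m4, m5}, add states in Sat(~safe | wait) with some successor in Z. Already a fixed point.
Sat(E[(~safe | wait) U EX (safe | wait)]) = {m3, m4, m5}
|Sat(E[(~safe | wait) U EX (safe | wait)])| = |{m3, m4, m5}| = 3.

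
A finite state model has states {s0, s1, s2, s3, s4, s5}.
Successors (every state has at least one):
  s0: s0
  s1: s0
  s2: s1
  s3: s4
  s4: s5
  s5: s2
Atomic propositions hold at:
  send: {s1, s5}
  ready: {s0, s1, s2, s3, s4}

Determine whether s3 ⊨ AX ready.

Sat(AX ready) = {s : every successor in {s0, s1, s2, s3, s4}} = {s0, s1, s2, s3, s5}
s3 ∈ Sat(AX ready) = {s0, s1, s2, s3, s5}, so the formula holds at s3.

Yes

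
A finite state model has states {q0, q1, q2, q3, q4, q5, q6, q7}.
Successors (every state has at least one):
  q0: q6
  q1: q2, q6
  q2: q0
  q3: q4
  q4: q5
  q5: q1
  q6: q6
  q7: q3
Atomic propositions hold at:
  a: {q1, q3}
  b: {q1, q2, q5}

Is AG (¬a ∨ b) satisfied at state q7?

Sat(¬a) = {q0, q2, q4, q5, q6, q7}
Sat(¬a ∨ b) = {q0, q1, q2, q4, q5, q6, q7}
AG (¬a ∨ b): greatest fixpoint, start Z0 = {q0, q1, q2, q4, q5, q6, q7}, keep only states in Sat with every successor in Z. Z1 = {q0, q1, q2, q4, q5, q6}; fixed.
Sat(AG (¬a ∨ b)) = {q0, q1, q2, q4, q5, q6}
q7 ∉ Sat(AG (¬a ∨ b)) = {q0, q1, q2, q4, q5, q6}, so the formula does not hold at q7.

No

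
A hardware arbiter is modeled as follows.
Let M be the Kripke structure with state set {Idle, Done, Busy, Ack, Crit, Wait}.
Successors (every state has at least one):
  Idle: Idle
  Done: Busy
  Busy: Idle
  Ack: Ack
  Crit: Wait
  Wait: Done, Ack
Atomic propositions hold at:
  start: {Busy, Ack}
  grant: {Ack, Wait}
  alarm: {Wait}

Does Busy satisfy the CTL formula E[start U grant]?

E[start U grant]: least fixpoint, start Z0 = Sat(grant) = {Ack, Wait}, add states in Sat(start) with some successor in Z. Already a fixed point.
Sat(E[start U grant]) = {Ack, Wait}
Busy ∉ Sat(E[start U grant]) = {Ack, Wait}, so the formula does not hold at Busy.

No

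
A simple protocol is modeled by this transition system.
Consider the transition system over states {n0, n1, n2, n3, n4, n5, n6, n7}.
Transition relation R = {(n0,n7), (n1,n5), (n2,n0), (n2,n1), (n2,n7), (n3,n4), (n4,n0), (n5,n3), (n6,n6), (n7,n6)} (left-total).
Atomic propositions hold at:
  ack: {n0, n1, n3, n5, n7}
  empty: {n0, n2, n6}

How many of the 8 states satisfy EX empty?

Sat(EX empty) = {s : some successor in {n0, n2, n6}} = {n2, n4, n6, n7}
|Sat(EX empty)| = |{n2, n4, n6, n7}| = 4.

4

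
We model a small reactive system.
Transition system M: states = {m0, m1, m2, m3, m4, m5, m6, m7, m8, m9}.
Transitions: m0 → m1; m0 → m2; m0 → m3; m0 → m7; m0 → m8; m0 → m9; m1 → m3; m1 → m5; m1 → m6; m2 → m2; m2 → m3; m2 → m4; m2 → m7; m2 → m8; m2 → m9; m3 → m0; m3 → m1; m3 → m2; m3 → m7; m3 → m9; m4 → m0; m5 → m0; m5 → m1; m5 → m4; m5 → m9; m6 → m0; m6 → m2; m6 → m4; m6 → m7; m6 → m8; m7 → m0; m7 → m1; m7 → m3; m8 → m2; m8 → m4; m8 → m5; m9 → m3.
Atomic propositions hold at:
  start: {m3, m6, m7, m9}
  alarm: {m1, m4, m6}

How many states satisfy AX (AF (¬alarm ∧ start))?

1

Sat(¬alarm) = {m0, m2, m3, m5, m7, m8, m9}
Sat(¬alarm ∧ start) = {m3, m7, m9}
AF (¬alarm ∧ start): least fixpoint, start Z0 = {m3, m7, m9}, add states with every successor in Z. Already a fixed point.
Sat(AF (¬alarm ∧ start)) = {m3, m7, m9}
Sat(AX (AF (¬alarm ∧ start))) = {s : every successor in {m3, m7, m9}} = {m9}
|Sat(AX (AF (¬alarm ∧ start)))| = |{m9}| = 1.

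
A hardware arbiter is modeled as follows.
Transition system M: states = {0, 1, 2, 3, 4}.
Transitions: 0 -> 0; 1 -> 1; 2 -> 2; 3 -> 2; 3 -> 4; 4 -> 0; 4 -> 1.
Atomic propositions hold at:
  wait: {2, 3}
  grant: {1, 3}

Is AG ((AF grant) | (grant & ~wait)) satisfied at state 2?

AF grant: least fixpoint, start Z0 = {1, 3}, add states with every successor in Z. Already a fixed point.
Sat(AF grant) = {1, 3}
Sat(~wait) = {0, 1, 4}
Sat(grant & ~wait) = {1}
Sat((AF grant) | (grant & ~wait)) = {1, 3}
AG ((AF grant) | (grant & ~wait)): greatest fixpoint, start Z0 = {1, 3}, keep only states in Sat with every successor in Z. Z1 = {1}; fixed.
Sat(AG ((AF grant) | (grant & ~wait))) = {1}
2 ∉ Sat(AG ((AF grant) | (grant & ~wait))) = {1}, so the formula does not hold at 2.

No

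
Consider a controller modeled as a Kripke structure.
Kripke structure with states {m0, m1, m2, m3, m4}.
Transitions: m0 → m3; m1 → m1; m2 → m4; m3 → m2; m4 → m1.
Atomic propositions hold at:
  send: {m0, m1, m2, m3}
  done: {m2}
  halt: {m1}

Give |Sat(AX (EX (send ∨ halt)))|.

4

Sat(send ∨ halt) = {m0, m1, m2, m3}
Sat(EX (send ∨ halt)) = {s : some successor in {m0, m1, m2, m3}} = {m0, m1, m3, m4}
Sat(AX (EX (send ∨ halt))) = {s : every successor in {m0, m1, m3, m4}} = {m0, m1, m2, m4}
|Sat(AX (EX (send ∨ halt)))| = |{m0, m1, m2, m4}| = 4.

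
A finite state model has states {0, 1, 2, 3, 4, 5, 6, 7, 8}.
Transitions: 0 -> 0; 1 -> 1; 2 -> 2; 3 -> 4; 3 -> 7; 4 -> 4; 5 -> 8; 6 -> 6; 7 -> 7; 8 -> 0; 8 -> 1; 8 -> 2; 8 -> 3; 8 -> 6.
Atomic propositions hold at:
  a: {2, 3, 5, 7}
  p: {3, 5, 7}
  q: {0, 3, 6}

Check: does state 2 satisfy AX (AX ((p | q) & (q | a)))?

Sat(p | q) = {0, 3, 5, 6, 7}
Sat(q | a) = {0, 2, 3, 5, 6, 7}
Sat((p | q) & (q | a)) = {0, 3, 5, 6, 7}
Sat(AX ((p | q) & (q | a))) = {s : every successor in {0, 3, 5, 6, 7}} = {0, 6, 7}
Sat(AX (AX ((p | q) & (q | a)))) = {s : every successor in {0, 6, 7}} = {0, 6, 7}
2 ∉ Sat(AX (AX ((p | q) & (q | a)))) = {0, 6, 7}, so the formula does not hold at 2.

No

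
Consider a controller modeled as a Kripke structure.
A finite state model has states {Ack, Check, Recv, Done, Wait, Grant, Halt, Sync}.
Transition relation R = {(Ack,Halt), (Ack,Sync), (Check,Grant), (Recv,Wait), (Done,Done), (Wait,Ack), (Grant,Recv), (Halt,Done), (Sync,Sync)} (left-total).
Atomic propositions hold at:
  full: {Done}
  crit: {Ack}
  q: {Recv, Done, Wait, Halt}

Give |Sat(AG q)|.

AG q: greatest fixpoint, start Z0 = {Recv, Done, Wait, Halt}, keep only states in Sat with every successor in Z. Z1 = {Recv, Done, Halt}; Z2 = {Done, Halt}; fixed.
Sat(AG q) = {Done, Halt}
|Sat(AG q)| = |{Done, Halt}| = 2.

2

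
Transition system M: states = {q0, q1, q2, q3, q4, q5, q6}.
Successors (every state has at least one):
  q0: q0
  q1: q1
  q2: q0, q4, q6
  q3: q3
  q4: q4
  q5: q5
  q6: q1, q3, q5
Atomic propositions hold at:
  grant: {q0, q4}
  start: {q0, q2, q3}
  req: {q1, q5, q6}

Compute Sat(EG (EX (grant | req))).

{q0, q1, q2, q4, q5, q6}

Sat(grant | req) = {q0, q1, q4, q5, q6}
Sat(EX (grant | req)) = {s : some successor in {q0, q1, q4, q5, q6}} = {q0, q1, q2, q4, q5, q6}
EG (EX (grant | req)): greatest fixpoint, start Z0 = {q0, q1, q2, q4, q5, q6}, keep only states in Sat with some successor in Z. Already a fixed point.
Sat(EG (EX (grant | req))) = {q0, q1, q2, q4, q5, q6}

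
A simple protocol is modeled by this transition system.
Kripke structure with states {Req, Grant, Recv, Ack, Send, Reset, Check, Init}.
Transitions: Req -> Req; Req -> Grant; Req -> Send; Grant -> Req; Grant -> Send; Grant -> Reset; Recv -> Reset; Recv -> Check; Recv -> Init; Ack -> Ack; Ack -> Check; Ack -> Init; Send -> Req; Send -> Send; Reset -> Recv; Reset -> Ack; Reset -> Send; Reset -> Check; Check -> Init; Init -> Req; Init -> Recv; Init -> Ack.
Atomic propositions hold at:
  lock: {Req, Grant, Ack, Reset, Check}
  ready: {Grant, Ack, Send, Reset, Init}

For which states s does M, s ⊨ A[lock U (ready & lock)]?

{Grant, Ack, Reset}

Sat(ready & lock) = {Grant, Ack, Reset}
A[lock U (ready & lock)]: least fixpoint, start Z0 = Sat((ready & lock)) = {Grant, Ack, Reset}, add states in Sat(lock) with every successor in Z. Already a fixed point.
Sat(A[lock U (ready & lock)]) = {Grant, Ack, Reset}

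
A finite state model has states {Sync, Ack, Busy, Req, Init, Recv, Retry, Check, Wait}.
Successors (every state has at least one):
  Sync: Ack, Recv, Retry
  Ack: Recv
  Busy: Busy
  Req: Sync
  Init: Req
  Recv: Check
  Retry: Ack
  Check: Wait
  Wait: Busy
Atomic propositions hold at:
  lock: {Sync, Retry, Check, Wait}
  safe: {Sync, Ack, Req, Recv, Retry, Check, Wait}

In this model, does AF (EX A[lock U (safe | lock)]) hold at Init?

Sat(safe | lock) = {Sync, Ack, Req, Recv, Retry, Check, Wait}
A[lock U (safe | lock)]: least fixpoint, start Z0 = Sat((safe | lock)) = {Sync, Ack, Req, Recv, Retry, Check, Wait}, add states in Sat(lock) with every successor in Z. Already a fixed point.
Sat(A[lock U (safe | lock)]) = {Sync, Ack, Req, Recv, Retry, Check, Wait}
Sat(EX A[lock U (safe | lock)]) = {s : some successor in {Sync, Ack, Req, Recv, Retry, Check, Wait}} = {Sync, Ack, Req, Init, Recv, Retry, Check}
AF (EX A[lock U (safe | lock)]): least fixpoint, start Z0 = {Sync, Ack, Req, Init, Recv, Retry, Check}, add states with every successor in Z. Already a fixed point.
Sat(AF (EX A[lock U (safe | lock)])) = {Sync, Ack, Req, Init, Recv, Retry, Check}
Init ∈ Sat(AF (EX A[lock U (safe | lock)])) = {Sync, Ack, Req, Init, Recv, Retry, Check}, so the formula holds at Init.

Yes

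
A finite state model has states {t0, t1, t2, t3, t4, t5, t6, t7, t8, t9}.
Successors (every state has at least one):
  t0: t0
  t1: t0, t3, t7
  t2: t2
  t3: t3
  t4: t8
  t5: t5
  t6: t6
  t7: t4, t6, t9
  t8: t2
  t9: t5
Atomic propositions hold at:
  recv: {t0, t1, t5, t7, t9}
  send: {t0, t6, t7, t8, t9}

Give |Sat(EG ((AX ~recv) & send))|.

1

Sat(~recv) = {t2, t3, t4, t6, t8}
Sat(AX ~recv) = {s : every successor in {t2, t3, t4, t6, t8}} = {t2, t3, t4, t6, t8}
Sat((AX ~recv) & send) = {t6, t8}
EG ((AX ~recv) & send): greatest fixpoint, start Z0 = {t6, t8}, keep only states in Sat with some successor in Z. Z1 = {t6}; fixed.
Sat(EG ((AX ~recv) & send)) = {t6}
|Sat(EG ((AX ~recv) & send))| = |{t6}| = 1.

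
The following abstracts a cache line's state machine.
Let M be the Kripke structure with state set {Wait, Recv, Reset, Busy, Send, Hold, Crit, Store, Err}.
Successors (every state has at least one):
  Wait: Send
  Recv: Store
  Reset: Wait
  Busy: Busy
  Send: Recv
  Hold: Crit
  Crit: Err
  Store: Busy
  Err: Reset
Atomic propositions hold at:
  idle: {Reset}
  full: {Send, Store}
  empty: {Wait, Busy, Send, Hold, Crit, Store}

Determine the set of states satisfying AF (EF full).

EF full: least fixpoint, start Z0 = {Send, Store}, add states with some successor in Z. Z1 = {Wait, Recv, Send, Store}; Z2 = {Wait, Recv, Reset, Send, Store}; Z3 = {Wait, Recv, Reset, Send, Store, Err}; Z4 = {Wait, Recv, Reset, Send, Crit, Store, Err}; Z5 = {Wait, Recv, Reset, Send, Hold, Crit, Store, Err}; fixed.
Sat(EF full) = {Wait, Recv, Reset, Send, Hold, Crit, Store, Err}
AF (EF full): least fixpoint, start Z0 = {Wait, Recv, Reset, Send, Hold, Crit, Store, Err}, add states with every successor in Z. Already a fixed point.
Sat(AF (EF full)) = {Wait, Recv, Reset, Send, Hold, Crit, Store, Err}

{Wait, Recv, Reset, Send, Hold, Crit, Store, Err}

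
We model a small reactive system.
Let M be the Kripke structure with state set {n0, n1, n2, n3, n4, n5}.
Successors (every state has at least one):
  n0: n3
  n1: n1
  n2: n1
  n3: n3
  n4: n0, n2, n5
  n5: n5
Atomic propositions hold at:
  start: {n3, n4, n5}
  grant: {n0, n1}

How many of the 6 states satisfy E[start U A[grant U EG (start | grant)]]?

Sat(start | grant) = {n0, n1, n3, n4, n5}
EG (start | grant): greatest fixpoint, start Z0 = {n0, n1, n3, n4, n5}, keep only states in Sat with some successor in Z. Already a fixed point.
Sat(EG (start | grant)) = {n0, n1, n3, n4, n5}
A[grant U EG (start | grant)]: least fixpoint, start Z0 = Sat(EG (start | grant)) = {n0, n1, n3, n4, n5}, add states in Sat(grant) with every successor in Z. Already a fixed point.
Sat(A[grant U EG (start | grant)]) = {n0, n1, n3, n4, n5}
E[start U A[grant U EG (start | grant)]]: least fixpoint, start Z0 = Sat(A[grant U EG (start | grant)]) = {n0, n1, n3, n4, n5}, add states in Sat(start) with some successor in Z. Already a fixed point.
Sat(E[start U A[grant U EG (start | grant)]]) = {n0, n1, n3, n4, n5}
|Sat(E[start U A[grant U EG (start | grant)]])| = |{n0, n1, n3, n4, n5}| = 5.

5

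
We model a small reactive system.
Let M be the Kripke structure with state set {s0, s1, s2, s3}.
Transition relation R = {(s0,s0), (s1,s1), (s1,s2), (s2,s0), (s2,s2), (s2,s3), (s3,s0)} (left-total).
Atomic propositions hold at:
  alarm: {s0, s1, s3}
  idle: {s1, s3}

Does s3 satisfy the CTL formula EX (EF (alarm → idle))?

No

Sat(alarm → idle) = {s1, s2, s3}
EF (alarm → idle): least fixpoint, start Z0 = {s1, s2, s3}, add states with some successor in Z. Already a fixed point.
Sat(EF (alarm → idle)) = {s1, s2, s3}
Sat(EX (EF (alarm → idle))) = {s : some successor in {s1, s2, s3}} = {s1, s2}
s3 ∉ Sat(EX (EF (alarm → idle))) = {s1, s2}, so the formula does not hold at s3.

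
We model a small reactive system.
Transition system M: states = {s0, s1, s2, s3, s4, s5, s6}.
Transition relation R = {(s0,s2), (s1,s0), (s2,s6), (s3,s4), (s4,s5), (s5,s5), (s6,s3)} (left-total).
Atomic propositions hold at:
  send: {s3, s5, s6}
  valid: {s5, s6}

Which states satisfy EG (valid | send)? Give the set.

{s5}

Sat(valid | send) = {s3, s5, s6}
EG (valid | send): greatest fixpoint, start Z0 = {s3, s5, s6}, keep only states in Sat with some successor in Z. Z1 = {s5, s6}; Z2 = {s5}; fixed.
Sat(EG (valid | send)) = {s5}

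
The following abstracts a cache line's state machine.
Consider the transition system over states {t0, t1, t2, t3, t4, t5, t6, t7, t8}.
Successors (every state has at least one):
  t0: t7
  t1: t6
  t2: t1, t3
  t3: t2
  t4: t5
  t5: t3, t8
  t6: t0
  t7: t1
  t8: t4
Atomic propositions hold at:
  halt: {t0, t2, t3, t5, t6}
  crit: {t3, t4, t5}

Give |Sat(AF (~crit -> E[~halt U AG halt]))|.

4

Sat(~crit) = {t0, t1, t2, t6, t7, t8}
Sat(~halt) = {t1, t4, t7, t8}
AG halt: greatest fixpoint, start Z0 = {t0, t2, t3, t5, t6}, keep only states in Sat with every successor in Z. Z1 = {t3, t6}; Z2 = ∅; fixed.
Sat(AG halt) = ∅
E[~halt U AG halt]: least fixpoint, start Z0 = Sat(AG halt) = ∅, add states in Sat(~halt) with some successor in Z. Already a fixed point.
Sat(E[~halt U AG halt]) = ∅
Sat(~crit -> E[~halt U AG halt]) = {t3, t4, t5}
AF (~crit -> E[~halt U AG halt]): least fixpoint, start Z0 = {t3, t4, t5}, add states with every successor in Z. Z1 = {t3, t4, t5, t8}; fixed.
Sat(AF (~crit -> E[~halt U AG halt])) = {t3, t4, t5, t8}
|Sat(AF (~crit -> E[~halt U AG halt]))| = |{t3, t4, t5, t8}| = 4.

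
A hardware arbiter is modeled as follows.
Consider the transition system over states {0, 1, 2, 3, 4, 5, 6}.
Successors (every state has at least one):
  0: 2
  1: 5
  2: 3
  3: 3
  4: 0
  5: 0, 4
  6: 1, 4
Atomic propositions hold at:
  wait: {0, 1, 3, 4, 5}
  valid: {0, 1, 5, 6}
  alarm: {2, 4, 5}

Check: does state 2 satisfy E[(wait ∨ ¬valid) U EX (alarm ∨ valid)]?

Sat(¬valid) = {2, 3, 4}
Sat(wait ∨ ¬valid) = {0, 1, 2, 3, 4, 5}
Sat(alarm ∨ valid) = {0, 1, 2, 4, 5, 6}
Sat(EX (alarm ∨ valid)) = {s : some successor in {0, 1, 2, 4, 5, 6}} = {0, 1, 4, 5, 6}
E[(wait ∨ ¬valid) U EX (alarm ∨ valid)]: least fixpoint, start Z0 = Sat(EX (alarm ∨ valid)) = {0, 1, 4, 5, 6}, add states in Sat(wait ∨ ¬valid) with some successor in Z. Already a fixed point.
Sat(E[(wait ∨ ¬valid) U EX (alarm ∨ valid)]) = {0, 1, 4, 5, 6}
2 ∉ Sat(E[(wait ∨ ¬valid) U EX (alarm ∨ valid)]) = {0, 1, 4, 5, 6}, so the formula does not hold at 2.

No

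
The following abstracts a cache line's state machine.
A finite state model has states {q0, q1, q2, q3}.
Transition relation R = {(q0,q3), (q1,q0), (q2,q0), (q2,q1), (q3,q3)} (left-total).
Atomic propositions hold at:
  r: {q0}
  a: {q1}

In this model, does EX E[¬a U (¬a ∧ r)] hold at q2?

Sat(¬a) = {q0, q2, q3}
Sat(¬a ∧ r) = {q0}
E[¬a U (¬a ∧ r)]: least fixpoint, start Z0 = Sat((¬a ∧ r)) = {q0}, add states in Sat(¬a) with some successor in Z. Z1 = {q0, q2}; fixed.
Sat(E[¬a U (¬a ∧ r)]) = {q0, q2}
Sat(EX E[¬a U (¬a ∧ r)]) = {s : some successor in {q0, q2}} = {q1, q2}
q2 ∈ Sat(EX E[¬a U (¬a ∧ r)]) = {q1, q2}, so the formula holds at q2.

Yes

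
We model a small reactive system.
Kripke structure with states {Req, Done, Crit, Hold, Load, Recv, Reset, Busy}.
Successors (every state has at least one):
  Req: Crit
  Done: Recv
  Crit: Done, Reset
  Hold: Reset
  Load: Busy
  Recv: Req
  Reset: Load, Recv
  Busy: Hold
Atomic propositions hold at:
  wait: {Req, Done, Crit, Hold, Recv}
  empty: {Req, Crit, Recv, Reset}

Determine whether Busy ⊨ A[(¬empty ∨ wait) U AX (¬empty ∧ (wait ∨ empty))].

Sat(¬empty) = {Done, Hold, Load, Busy}
Sat(¬empty ∨ wait) = {Req, Done, Crit, Hold, Load, Recv, Busy}
Sat(wait ∨ empty) = {Req, Done, Crit, Hold, Recv, Reset}
Sat(¬empty ∧ (wait ∨ empty)) = {Done, Hold}
Sat(AX (¬empty ∧ (wait ∨ empty))) = {s : every successor in {Done, Hold}} = {Busy}
A[(¬empty ∨ wait) U AX (¬empty ∧ (wait ∨ empty))]: least fixpoint, start Z0 = Sat(AX (¬empty ∧ (wait ∨ empty))) = {Busy}, add states in Sat(¬empty ∨ wait) with every successor in Z. Z1 = {Load, Busy}; fixed.
Sat(A[(¬empty ∨ wait) U AX (¬empty ∧ (wait ∨ empty))]) = {Load, Busy}
Busy ∈ Sat(A[(¬empty ∨ wait) U AX (¬empty ∧ (wait ∨ empty))]) = {Load, Busy}, so the formula holds at Busy.

Yes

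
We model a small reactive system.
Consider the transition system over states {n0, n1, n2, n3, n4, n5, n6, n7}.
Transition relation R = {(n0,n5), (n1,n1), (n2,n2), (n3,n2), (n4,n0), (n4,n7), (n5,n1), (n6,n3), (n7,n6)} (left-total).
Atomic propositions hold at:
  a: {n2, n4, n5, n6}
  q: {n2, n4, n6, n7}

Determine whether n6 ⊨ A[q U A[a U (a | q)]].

Sat(a | q) = {n2, n4, n5, n6, n7}
A[a U (a | q)]: least fixpoint, start Z0 = Sat((a | q)) = {n2, n4, n5, n6, n7}, add states in Sat(a) with every successor in Z. Already a fixed point.
Sat(A[a U (a | q)]) = {n2, n4, n5, n6, n7}
A[q U A[a U (a | q)]]: least fixpoint, start Z0 = Sat(A[a U (a | q)]) = {n2, n4, n5, n6, n7}, add states in Sat(q) with every successor in Z. Already a fixed point.
Sat(A[q U A[a U (a | q)]]) = {n2, n4, n5, n6, n7}
n6 ∈ Sat(A[q U A[a U (a | q)]]) = {n2, n4, n5, n6, n7}, so the formula holds at n6.

Yes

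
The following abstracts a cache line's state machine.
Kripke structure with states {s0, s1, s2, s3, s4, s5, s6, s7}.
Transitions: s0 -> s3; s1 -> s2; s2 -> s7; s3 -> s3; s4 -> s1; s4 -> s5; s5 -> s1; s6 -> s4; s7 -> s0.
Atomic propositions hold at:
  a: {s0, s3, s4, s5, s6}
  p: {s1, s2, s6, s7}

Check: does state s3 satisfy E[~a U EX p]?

No

Sat(~a) = {s1, s2, s7}
Sat(EX p) = {s : some successor in {s1, s2, s6, s7}} = {s1, s2, s4, s5}
E[~a U EX p]: least fixpoint, start Z0 = Sat(EX p) = {s1, s2, s4, s5}, add states in Sat(~a) with some successor in Z. Already a fixed point.
Sat(E[~a U EX p]) = {s1, s2, s4, s5}
s3 ∉ Sat(E[~a U EX p]) = {s1, s2, s4, s5}, so the formula does not hold at s3.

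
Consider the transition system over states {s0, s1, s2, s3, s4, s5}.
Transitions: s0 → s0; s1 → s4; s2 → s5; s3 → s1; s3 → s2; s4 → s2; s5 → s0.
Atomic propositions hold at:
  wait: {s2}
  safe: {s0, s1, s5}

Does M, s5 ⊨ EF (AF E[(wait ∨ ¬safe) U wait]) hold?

Sat(¬safe) = {s2, s3, s4}
Sat(wait ∨ ¬safe) = {s2, s3, s4}
E[(wait ∨ ¬safe) U wait]: least fixpoint, start Z0 = Sat(wait) = {s2}, add states in Sat(wait ∨ ¬safe) with some successor in Z. Z1 = {s2, s3, s4}; fixed.
Sat(E[(wait ∨ ¬safe) U wait]) = {s2, s3, s4}
AF E[(wait ∨ ¬safe) U wait]: least fixpoint, start Z0 = {s2, s3, s4}, add states with every successor in Z. Z1 = {s1, s2, s3, s4}; fixed.
Sat(AF E[(wait ∨ ¬safe) U wait]) = {s1, s2, s3, s4}
EF (AF E[(wait ∨ ¬safe) U wait]): least fixpoint, start Z0 = {s1, s2, s3, s4}, add states with some successor in Z. Already a fixed point.
Sat(EF (AF E[(wait ∨ ¬safe) U wait])) = {s1, s2, s3, s4}
s5 ∉ Sat(EF (AF E[(wait ∨ ¬safe) U wait])) = {s1, s2, s3, s4}, so the formula does not hold at s5.

No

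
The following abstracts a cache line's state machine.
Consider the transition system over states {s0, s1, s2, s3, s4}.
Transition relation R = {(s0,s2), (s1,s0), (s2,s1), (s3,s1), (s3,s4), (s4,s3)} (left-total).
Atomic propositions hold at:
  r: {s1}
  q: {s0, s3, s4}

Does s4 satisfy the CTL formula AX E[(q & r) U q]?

Sat(q & r) = ∅
E[(q & r) U q]: least fixpoint, start Z0 = Sat(q) = {s0, s3, s4}, add states in Sat(q & r) with some successor in Z. Already a fixed point.
Sat(E[(q & r) U q]) = {s0, s3, s4}
Sat(AX E[(q & r) U q]) = {s : every successor in {s0, s3, s4}} = {s1, s4}
s4 ∈ Sat(AX E[(q & r) U q]) = {s1, s4}, so the formula holds at s4.

Yes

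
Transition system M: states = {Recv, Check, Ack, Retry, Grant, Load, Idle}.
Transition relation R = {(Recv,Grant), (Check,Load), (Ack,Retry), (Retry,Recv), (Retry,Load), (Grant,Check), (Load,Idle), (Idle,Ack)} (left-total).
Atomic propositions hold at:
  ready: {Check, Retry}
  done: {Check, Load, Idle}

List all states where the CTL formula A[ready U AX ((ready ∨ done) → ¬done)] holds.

Sat(ready ∨ done) = {Check, Retry, Load, Idle}
Sat(¬done) = {Recv, Ack, Retry, Grant}
Sat((ready ∨ done) → ¬done) = {Recv, Ack, Retry, Grant}
Sat(AX ((ready ∨ done) → ¬done)) = {s : every successor in {Recv, Ack, Retry, Grant}} = {Recv, Ack, Idle}
A[ready U AX ((ready ∨ done) → ¬done)]: least fixpoint, start Z0 = Sat(AX ((ready ∨ done) → ¬done)) = {Recv, Ack, Idle}, add states in Sat(ready) with every successor in Z. Already a fixed point.
Sat(A[ready U AX ((ready ∨ done) → ¬done)]) = {Recv, Ack, Idle}

{Recv, Ack, Idle}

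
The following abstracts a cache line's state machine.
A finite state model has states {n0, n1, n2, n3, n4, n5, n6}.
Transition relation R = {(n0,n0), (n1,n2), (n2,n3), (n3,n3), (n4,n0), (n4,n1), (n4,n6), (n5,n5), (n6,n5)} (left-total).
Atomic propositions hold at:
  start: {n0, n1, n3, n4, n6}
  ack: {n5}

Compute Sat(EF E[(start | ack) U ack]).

Sat(start | ack) = {n0, n1, n3, n4, n5, n6}
E[(start | ack) U ack]: least fixpoint, start Z0 = Sat(ack) = {n5}, add states in Sat(start | ack) with some successor in Z. Z1 = {n5, n6}; Z2 = {n4, n5, n6}; fixed.
Sat(E[(start | ack) U ack]) = {n4, n5, n6}
EF E[(start | ack) U ack]: least fixpoint, start Z0 = {n4, n5, n6}, add states with some successor in Z. Already a fixed point.
Sat(EF E[(start | ack) U ack]) = {n4, n5, n6}

{n4, n5, n6}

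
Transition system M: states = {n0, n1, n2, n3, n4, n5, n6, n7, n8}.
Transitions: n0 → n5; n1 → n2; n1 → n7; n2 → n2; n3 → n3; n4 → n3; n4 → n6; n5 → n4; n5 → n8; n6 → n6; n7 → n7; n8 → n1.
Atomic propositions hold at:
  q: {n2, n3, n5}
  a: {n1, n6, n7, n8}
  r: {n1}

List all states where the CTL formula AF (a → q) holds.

{n0, n2, n3, n4, n5}

Sat(a → q) = {n0, n2, n3, n4, n5}
AF (a → q): least fixpoint, start Z0 = {n0, n2, n3, n4, n5}, add states with every successor in Z. Already a fixed point.
Sat(AF (a → q)) = {n0, n2, n3, n4, n5}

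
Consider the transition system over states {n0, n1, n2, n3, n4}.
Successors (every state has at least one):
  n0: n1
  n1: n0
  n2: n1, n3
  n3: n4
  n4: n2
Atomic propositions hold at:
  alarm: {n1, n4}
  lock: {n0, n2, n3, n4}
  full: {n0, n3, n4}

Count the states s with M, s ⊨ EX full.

Sat(EX full) = {s : some successor in {n0, n3, n4}} = {n1, n2, n3}
|Sat(EX full)| = |{n1, n2, n3}| = 3.

3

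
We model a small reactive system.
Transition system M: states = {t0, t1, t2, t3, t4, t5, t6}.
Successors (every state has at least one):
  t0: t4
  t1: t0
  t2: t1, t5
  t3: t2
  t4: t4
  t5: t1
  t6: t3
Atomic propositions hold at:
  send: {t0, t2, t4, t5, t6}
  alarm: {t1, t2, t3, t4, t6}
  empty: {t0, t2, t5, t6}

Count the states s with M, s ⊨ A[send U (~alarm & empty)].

Sat(~alarm) = {t0, t5}
Sat(~alarm & empty) = {t0, t5}
A[send U (~alarm & empty)]: least fixpoint, start Z0 = Sat((~alarm & empty)) = {t0, t5}, add states in Sat(send) with every successor in Z. Already a fixed point.
Sat(A[send U (~alarm & empty)]) = {t0, t5}
|Sat(A[send U (~alarm & empty)])| = |{t0, t5}| = 2.

2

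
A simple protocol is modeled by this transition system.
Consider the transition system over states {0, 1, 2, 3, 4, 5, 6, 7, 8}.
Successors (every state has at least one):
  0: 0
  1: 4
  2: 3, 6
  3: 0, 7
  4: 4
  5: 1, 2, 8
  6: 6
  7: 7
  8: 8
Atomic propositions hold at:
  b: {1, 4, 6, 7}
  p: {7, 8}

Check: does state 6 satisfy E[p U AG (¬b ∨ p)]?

No

Sat(¬b) = {0, 2, 3, 5, 8}
Sat(¬b ∨ p) = {0, 2, 3, 5, 7, 8}
AG (¬b ∨ p): greatest fixpoint, start Z0 = {0, 2, 3, 5, 7, 8}, keep only states in Sat with every successor in Z. Z1 = {0, 3, 7, 8}; fixed.
Sat(AG (¬b ∨ p)) = {0, 3, 7, 8}
E[p U AG (¬b ∨ p)]: least fixpoint, start Z0 = Sat(AG (¬b ∨ p)) = {0, 3, 7, 8}, add states in Sat(p) with some successor in Z. Already a fixed point.
Sat(E[p U AG (¬b ∨ p)]) = {0, 3, 7, 8}
6 ∉ Sat(E[p U AG (¬b ∨ p)]) = {0, 3, 7, 8}, so the formula does not hold at 6.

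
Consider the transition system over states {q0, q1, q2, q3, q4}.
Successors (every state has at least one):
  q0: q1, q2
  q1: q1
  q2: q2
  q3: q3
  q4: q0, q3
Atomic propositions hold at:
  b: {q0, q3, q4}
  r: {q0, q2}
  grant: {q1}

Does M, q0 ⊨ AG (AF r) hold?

AF r: least fixpoint, start Z0 = {q0, q2}, add states with every successor in Z. Already a fixed point.
Sat(AF r) = {q0, q2}
AG (AF r): greatest fixpoint, start Z0 = {q0, q2}, keep only states in Sat with every successor in Z. Z1 = {q2}; fixed.
Sat(AG (AF r)) = {q2}
q0 ∉ Sat(AG (AF r)) = {q2}, so the formula does not hold at q0.

No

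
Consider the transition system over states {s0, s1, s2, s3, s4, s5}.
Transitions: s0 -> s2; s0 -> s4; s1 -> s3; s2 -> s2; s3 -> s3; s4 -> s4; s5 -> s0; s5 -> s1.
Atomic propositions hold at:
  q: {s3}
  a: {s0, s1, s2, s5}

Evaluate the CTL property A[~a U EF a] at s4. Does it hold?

No

Sat(~a) = {s3, s4}
EF a: least fixpoint, start Z0 = {s0, s1, s2, s5}, add states with some successor in Z. Already a fixed point.
Sat(EF a) = {s0, s1, s2, s5}
A[~a U EF a]: least fixpoint, start Z0 = Sat(EF a) = {s0, s1, s2, s5}, add states in Sat(~a) with every successor in Z. Already a fixed point.
Sat(A[~a U EF a]) = {s0, s1, s2, s5}
s4 ∉ Sat(A[~a U EF a]) = {s0, s1, s2, s5}, so the formula does not hold at s4.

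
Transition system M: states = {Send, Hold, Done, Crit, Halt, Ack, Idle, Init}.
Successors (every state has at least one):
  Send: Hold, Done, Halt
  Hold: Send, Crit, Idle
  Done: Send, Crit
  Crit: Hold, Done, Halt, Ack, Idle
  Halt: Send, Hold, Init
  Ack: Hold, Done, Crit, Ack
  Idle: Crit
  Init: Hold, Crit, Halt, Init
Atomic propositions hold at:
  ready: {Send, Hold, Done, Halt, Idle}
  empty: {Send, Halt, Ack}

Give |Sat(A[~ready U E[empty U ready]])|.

Sat(~ready) = {Crit, Ack, Init}
E[empty U ready]: least fixpoint, start Z0 = Sat(ready) = {Send, Hold, Done, Halt, Idle}, add states in Sat(empty) with some successor in Z. Z1 = {Send, Hold, Done, Halt, Ack, Idle}; fixed.
Sat(E[empty U ready]) = {Send, Hold, Done, Halt, Ack, Idle}
A[~ready U E[empty U ready]]: least fixpoint, start Z0 = Sat(E[empty U ready]) = {Send, Hold, Done, Halt, Ack, Idle}, add states in Sat(~ready) with every successor in Z. Z1 = {Send, Hold, Done, Crit, Halt, Ack, Idle}; fixed.
Sat(A[~ready U E[empty U ready]]) = {Send, Hold, Done, Crit, Halt, Ack, Idle}
|Sat(A[~ready U E[empty U ready]])| = |{Send, Hold, Done, Crit, Halt, Ack, Idle}| = 7.

7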